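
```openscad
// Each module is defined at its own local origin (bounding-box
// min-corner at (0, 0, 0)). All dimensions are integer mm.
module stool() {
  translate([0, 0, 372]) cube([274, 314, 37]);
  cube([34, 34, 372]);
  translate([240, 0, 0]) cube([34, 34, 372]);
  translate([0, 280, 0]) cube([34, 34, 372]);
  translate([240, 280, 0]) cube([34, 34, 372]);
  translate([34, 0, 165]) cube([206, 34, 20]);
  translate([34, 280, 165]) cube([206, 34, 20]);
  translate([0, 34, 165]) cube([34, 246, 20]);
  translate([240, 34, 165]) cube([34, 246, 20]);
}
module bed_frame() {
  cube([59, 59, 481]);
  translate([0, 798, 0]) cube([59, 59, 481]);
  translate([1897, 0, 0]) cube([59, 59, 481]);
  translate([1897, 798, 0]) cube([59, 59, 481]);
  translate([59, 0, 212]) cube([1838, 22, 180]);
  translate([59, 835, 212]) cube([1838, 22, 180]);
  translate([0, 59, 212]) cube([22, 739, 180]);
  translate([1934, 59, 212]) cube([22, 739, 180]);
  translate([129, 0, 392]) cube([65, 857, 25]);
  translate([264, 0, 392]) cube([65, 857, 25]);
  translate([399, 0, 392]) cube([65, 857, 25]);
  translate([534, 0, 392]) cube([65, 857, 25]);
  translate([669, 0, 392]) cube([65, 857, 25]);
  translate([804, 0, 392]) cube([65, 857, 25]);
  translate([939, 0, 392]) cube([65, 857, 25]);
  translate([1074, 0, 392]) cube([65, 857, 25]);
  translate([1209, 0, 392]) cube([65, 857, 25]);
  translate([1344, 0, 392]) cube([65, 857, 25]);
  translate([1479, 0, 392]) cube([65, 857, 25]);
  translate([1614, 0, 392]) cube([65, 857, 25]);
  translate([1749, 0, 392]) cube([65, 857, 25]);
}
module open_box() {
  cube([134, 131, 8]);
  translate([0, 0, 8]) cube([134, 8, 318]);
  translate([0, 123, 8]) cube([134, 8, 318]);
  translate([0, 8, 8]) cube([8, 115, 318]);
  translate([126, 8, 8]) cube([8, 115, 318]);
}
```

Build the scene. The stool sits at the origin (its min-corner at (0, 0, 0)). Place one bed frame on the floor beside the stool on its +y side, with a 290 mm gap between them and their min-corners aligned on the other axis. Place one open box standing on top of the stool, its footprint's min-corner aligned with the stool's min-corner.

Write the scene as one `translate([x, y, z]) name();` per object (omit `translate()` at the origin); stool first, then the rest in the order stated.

stool();
translate([0, 604, 0]) bed_frame();
translate([0, 0, 409]) open_box();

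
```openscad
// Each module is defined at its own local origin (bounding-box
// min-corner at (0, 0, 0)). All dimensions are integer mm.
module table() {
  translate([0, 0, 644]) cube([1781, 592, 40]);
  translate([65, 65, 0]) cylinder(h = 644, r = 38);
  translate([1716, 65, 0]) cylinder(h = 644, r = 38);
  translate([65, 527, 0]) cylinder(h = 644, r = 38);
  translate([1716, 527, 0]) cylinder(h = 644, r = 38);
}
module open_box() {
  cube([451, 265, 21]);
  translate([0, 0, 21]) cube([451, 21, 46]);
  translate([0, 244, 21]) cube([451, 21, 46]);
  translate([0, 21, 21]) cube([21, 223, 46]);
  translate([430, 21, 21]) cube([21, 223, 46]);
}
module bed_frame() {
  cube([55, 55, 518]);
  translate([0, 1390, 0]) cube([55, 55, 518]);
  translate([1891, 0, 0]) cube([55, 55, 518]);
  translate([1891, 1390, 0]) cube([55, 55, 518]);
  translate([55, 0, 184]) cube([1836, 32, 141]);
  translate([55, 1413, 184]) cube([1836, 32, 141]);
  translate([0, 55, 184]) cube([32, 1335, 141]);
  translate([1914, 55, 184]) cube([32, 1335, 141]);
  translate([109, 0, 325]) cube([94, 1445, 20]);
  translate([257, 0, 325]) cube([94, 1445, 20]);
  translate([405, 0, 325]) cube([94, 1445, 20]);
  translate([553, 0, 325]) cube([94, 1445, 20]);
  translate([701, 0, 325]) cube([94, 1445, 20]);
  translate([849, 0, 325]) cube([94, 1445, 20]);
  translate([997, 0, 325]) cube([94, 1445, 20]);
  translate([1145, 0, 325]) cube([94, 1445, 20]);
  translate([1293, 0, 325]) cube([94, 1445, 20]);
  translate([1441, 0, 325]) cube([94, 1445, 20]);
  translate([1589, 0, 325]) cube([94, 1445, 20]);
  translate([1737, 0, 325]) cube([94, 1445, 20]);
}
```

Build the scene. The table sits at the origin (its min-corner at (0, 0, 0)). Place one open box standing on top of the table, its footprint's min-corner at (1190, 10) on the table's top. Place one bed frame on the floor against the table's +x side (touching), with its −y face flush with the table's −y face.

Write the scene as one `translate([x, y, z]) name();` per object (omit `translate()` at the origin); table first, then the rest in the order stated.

table();
translate([1190, 10, 684]) open_box();
translate([1781, 0, 0]) bed_frame();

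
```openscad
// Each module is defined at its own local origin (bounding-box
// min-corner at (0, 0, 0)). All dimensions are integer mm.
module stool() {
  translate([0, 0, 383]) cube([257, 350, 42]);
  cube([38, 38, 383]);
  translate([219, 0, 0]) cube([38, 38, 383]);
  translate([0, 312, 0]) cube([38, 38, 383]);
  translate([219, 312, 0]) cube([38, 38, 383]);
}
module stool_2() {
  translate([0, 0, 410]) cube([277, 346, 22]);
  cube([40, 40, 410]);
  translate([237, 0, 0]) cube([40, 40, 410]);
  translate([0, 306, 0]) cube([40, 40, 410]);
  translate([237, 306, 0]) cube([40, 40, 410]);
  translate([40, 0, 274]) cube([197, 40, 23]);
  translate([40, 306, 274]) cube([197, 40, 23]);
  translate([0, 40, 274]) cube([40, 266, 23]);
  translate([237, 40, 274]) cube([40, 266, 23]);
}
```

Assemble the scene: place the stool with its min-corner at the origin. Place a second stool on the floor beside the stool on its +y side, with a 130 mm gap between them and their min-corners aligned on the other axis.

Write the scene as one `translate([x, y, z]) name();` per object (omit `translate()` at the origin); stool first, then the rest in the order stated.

stool();
translate([0, 480, 0]) stool_2();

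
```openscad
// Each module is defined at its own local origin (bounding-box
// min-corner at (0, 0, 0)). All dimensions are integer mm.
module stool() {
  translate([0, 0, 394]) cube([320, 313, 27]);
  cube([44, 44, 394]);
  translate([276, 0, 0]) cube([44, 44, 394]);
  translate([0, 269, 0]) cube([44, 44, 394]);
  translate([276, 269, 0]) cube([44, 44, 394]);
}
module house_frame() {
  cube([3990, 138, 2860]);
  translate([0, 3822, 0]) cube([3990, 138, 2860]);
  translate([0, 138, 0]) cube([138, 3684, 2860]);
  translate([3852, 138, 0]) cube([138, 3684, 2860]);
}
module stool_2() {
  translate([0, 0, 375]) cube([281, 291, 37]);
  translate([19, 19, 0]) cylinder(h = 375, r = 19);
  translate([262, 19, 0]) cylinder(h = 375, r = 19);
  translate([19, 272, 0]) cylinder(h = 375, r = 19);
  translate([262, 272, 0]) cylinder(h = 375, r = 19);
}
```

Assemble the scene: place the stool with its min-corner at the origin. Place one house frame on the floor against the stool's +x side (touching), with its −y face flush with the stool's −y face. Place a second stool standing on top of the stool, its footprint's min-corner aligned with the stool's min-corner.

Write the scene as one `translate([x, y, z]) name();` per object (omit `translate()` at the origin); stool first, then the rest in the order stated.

stool();
translate([320, 0, 0]) house_frame();
translate([0, 0, 421]) stool_2();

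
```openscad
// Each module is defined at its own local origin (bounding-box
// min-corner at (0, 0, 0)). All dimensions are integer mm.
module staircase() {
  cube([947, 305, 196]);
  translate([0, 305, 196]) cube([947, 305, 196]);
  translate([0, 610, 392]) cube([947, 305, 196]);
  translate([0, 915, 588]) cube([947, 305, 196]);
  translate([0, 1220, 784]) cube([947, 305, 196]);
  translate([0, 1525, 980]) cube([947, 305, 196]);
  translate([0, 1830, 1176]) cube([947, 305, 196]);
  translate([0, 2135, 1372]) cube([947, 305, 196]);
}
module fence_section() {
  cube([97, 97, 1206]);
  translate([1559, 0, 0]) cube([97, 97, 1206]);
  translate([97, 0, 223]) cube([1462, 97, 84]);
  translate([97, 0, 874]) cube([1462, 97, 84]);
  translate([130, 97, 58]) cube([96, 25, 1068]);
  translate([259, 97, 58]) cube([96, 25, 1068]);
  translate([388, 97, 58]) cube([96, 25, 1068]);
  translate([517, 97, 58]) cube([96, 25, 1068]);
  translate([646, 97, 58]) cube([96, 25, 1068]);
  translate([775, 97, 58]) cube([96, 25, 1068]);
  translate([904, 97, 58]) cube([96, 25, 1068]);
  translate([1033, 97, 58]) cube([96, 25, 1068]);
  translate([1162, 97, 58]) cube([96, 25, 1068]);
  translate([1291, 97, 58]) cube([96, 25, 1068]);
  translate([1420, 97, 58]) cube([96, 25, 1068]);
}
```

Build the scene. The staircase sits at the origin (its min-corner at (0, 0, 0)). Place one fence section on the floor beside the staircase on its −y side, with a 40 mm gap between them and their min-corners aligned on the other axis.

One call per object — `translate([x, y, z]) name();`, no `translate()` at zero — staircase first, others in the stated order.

staircase();
translate([0, -162, 0]) fence_section();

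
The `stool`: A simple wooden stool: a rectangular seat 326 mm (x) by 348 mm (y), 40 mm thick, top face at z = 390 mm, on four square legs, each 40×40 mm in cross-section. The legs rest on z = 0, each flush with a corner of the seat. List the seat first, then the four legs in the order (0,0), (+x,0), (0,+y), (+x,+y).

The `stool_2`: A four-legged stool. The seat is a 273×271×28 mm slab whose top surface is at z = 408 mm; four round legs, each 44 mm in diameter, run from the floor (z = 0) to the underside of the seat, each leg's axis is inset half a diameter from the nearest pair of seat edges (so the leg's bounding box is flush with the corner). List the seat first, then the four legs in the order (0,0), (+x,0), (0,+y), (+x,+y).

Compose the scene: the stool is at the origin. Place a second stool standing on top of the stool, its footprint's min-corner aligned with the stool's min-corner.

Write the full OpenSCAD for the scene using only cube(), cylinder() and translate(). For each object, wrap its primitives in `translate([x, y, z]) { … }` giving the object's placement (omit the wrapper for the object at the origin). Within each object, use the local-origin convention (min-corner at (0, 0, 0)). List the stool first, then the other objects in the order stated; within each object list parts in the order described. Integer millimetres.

translate([0, 0, 350]) cube([326, 348, 40]);
cube([40, 40, 350]);
translate([286, 0, 0]) cube([40, 40, 350]);
translate([0, 308, 0]) cube([40, 40, 350]);
translate([286, 308, 0]) cube([40, 40, 350]);
translate([0, 0, 390]) {
  translate([0, 0, 380]) cube([273, 271, 28]);
  translate([22, 22, 0]) cylinder(h = 380, r = 22);
  translate([251, 22, 0]) cylinder(h = 380, r = 22);
  translate([22, 249, 0]) cylinder(h = 380, r = 22);
  translate([251, 249, 0]) cylinder(h = 380, r = 22);
}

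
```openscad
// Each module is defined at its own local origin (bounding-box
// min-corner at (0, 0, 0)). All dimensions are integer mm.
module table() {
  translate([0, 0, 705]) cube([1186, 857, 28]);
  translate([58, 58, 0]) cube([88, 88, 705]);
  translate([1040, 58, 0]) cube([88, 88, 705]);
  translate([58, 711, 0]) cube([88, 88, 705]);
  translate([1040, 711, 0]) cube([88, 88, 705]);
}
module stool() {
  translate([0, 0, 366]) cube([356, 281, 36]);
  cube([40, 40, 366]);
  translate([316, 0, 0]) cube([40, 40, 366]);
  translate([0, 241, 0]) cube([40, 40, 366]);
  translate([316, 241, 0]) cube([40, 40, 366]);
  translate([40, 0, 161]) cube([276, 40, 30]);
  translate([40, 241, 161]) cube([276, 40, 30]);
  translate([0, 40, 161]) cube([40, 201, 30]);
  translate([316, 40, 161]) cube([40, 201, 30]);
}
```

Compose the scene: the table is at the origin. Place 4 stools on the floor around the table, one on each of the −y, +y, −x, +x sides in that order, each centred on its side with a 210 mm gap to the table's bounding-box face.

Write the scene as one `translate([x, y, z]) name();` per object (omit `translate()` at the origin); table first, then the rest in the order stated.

table();
translate([415, -491, 0]) stool();
translate([415, 1067, 0]) stool();
translate([-566, 288, 0]) stool();
translate([1396, 288, 0]) stool();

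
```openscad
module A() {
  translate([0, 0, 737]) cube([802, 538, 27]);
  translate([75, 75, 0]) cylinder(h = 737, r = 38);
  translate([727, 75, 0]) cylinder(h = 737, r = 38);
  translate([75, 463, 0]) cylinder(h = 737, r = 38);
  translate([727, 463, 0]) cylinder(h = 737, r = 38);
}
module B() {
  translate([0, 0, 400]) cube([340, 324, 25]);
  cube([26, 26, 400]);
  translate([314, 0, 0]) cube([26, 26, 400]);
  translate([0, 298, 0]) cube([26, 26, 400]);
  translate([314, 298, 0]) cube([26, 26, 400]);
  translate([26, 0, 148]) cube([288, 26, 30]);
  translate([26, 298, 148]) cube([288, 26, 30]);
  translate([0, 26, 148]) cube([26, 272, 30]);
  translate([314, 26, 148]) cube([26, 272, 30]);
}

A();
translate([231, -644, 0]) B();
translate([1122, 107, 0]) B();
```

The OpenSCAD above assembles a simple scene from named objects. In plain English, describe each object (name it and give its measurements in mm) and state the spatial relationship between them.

A is a rectangular dining table. The top is 802×538×27 mm with its upper surface at z = 764 mm. It stands on four round legs of 76 mm diameter, each leg's bounding box inset 37 mm from the nearest pair of top edges, running from the floor to the underside of the top.

B is a four-legged stool. The seat is a 340×324×25 mm slab whose top surface is at z = 425 mm; four square legs, each 26×26 mm in cross-section, run from the floor (z = 0) to the underside of the seat, each flush with a corner of the seat. Four stretchers, 26 mm wide and 30 mm tall, connect adjacent legs with their undersides at z = 148 mm, each running between the inner faces of the legs it joins and aligned with the legs' outer faces on the other axis.

Two stools sit around the table at the −y, +x sides.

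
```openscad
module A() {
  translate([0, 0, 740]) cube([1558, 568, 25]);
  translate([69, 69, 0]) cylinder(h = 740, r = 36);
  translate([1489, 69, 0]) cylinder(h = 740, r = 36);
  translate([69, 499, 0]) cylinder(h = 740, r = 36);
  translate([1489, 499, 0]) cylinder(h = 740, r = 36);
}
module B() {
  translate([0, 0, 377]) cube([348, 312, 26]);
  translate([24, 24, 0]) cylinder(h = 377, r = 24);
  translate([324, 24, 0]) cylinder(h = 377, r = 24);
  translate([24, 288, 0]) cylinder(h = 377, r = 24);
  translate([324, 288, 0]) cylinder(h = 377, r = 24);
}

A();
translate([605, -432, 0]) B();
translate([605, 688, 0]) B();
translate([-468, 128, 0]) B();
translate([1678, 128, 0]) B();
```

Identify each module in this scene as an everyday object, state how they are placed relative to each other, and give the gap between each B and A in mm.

Each stool's nearest face is 120 mm from the table's bounding box.

A is a table. B is a stool. Four stools sit around the table at the −y, +y, −x, +x sides. The gap between each stool and the table is 120 mm.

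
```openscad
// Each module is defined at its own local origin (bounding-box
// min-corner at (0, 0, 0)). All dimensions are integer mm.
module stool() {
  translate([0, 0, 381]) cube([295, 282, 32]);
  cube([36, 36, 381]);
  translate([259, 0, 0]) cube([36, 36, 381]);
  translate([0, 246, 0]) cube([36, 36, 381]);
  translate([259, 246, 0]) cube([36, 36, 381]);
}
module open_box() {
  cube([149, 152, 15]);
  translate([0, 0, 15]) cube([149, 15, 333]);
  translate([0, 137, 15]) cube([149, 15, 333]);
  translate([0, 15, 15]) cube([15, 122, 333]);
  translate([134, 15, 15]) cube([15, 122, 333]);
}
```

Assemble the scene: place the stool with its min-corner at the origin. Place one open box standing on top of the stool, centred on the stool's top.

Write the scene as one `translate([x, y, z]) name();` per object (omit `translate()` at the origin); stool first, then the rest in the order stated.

stool();
translate([73, 65, 413]) open_box();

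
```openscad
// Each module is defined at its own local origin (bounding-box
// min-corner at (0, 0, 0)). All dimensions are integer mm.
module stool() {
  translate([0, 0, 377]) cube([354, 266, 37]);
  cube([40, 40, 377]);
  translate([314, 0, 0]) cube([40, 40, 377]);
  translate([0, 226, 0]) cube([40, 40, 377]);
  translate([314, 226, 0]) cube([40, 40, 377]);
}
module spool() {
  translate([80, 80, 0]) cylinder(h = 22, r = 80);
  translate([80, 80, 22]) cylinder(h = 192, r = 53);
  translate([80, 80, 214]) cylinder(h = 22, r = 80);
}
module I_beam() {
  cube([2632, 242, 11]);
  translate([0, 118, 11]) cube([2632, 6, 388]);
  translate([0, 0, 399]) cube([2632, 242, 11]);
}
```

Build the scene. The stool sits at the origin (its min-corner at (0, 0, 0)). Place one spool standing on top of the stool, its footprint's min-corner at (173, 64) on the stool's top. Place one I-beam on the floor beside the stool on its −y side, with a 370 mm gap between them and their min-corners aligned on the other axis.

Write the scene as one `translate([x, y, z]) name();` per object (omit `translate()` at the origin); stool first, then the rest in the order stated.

stool();
translate([173, 64, 414]) spool();
translate([0, -612, 0]) I_beam();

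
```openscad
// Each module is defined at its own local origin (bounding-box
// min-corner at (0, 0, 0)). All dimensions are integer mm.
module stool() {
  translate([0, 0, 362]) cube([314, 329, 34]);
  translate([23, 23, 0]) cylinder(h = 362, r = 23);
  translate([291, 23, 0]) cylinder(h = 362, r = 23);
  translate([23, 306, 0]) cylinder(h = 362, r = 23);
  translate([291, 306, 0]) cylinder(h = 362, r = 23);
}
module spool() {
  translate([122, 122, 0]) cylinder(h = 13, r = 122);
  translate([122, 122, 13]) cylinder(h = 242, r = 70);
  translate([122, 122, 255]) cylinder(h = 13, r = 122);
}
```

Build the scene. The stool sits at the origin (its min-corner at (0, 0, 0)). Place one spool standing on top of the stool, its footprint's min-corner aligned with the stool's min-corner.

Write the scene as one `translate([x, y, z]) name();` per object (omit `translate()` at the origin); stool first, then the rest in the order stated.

stool();
translate([0, 0, 396]) spool();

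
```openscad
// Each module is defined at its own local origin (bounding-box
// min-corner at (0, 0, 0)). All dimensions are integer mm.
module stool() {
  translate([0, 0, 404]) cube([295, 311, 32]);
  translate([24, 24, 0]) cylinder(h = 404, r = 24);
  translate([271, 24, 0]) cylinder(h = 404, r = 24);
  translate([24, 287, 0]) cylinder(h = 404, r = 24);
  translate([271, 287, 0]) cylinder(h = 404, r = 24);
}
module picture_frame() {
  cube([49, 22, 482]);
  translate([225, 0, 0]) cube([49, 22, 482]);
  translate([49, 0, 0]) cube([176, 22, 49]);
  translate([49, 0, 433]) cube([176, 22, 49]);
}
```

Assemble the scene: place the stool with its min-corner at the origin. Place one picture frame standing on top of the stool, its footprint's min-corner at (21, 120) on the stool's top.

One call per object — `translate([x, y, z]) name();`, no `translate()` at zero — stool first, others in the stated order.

stool();
translate([21, 120, 436]) picture_frame();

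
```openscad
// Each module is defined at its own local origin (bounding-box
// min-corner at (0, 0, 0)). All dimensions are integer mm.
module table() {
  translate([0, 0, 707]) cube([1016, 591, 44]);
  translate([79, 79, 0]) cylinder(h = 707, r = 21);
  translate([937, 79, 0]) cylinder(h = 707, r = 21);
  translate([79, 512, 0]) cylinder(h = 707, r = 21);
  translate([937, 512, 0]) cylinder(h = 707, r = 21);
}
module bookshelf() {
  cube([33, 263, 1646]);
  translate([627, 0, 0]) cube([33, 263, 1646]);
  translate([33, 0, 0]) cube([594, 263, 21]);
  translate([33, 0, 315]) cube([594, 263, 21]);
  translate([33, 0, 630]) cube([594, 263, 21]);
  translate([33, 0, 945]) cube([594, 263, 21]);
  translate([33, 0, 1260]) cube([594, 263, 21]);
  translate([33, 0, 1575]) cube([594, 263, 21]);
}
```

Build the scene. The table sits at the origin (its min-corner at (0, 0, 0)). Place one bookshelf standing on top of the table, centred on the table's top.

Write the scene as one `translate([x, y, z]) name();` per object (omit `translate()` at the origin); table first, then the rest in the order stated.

table();
translate([178, 164, 751]) bookshelf();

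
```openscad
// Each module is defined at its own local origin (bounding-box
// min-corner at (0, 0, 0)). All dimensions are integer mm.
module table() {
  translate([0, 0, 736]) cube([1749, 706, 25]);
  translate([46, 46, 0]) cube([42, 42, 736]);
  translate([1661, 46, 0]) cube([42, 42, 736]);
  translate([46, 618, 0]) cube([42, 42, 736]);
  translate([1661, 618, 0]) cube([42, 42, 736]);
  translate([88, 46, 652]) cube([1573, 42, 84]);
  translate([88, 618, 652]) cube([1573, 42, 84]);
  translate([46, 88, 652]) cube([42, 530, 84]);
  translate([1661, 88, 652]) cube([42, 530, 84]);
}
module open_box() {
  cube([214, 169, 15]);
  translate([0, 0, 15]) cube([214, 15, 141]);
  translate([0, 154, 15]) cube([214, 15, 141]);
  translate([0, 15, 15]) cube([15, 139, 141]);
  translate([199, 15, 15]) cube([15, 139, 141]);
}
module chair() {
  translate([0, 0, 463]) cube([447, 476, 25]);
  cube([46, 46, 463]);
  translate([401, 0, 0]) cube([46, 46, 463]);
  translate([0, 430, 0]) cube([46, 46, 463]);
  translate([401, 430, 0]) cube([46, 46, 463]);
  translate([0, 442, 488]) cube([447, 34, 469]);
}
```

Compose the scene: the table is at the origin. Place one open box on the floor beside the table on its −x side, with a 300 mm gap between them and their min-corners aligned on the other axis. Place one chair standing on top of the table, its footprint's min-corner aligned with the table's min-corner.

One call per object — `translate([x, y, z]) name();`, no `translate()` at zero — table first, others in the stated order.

table();
translate([-514, 0, 0]) open_box();
translate([0, 0, 761]) chair();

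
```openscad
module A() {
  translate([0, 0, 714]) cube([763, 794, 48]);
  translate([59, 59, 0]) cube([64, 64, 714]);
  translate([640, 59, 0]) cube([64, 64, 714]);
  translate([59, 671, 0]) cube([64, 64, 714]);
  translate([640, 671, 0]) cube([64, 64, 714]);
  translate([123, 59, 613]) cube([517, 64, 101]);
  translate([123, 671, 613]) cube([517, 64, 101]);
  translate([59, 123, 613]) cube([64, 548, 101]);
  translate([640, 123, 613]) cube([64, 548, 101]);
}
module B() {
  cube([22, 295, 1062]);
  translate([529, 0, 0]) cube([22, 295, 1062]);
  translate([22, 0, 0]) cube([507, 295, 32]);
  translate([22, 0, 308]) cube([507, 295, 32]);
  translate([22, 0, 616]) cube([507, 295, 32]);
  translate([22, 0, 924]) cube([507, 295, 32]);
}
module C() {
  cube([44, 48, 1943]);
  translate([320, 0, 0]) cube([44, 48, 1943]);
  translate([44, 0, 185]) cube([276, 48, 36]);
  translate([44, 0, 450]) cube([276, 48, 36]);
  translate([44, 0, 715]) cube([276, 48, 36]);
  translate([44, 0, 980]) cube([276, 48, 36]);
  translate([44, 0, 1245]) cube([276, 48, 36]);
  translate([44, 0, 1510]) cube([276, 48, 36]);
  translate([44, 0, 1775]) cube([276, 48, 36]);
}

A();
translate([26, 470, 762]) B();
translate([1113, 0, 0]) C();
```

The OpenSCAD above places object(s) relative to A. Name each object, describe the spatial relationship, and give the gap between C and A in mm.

A is a table. B is a bookshelf. C is a ladder. The bookshelf is on top of the table. The ladder is on the floor beside the table on its +x side. The gap between the ladder and the table is 350 mm.

The ladder's nearest face is 350 mm from the table's +x face.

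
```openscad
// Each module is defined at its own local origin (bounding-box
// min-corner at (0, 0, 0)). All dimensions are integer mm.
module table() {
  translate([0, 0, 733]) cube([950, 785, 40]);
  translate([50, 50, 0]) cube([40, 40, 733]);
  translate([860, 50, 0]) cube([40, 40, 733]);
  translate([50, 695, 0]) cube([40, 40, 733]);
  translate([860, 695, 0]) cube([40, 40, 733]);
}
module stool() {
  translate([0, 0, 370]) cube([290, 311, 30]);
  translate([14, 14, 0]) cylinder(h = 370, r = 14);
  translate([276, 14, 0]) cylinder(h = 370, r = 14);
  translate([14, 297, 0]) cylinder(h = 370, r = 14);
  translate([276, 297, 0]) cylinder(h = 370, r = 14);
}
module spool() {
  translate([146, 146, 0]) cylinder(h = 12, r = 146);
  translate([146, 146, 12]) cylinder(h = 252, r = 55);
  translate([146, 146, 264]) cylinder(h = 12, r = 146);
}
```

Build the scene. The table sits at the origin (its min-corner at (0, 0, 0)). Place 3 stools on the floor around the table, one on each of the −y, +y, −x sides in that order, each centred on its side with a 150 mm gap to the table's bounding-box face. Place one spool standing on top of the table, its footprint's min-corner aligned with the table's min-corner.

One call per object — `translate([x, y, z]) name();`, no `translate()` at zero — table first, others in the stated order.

table();
translate([330, -461, 0]) stool();
translate([330, 935, 0]) stool();
translate([-440, 237, 0]) stool();
translate([0, 0, 773]) spool();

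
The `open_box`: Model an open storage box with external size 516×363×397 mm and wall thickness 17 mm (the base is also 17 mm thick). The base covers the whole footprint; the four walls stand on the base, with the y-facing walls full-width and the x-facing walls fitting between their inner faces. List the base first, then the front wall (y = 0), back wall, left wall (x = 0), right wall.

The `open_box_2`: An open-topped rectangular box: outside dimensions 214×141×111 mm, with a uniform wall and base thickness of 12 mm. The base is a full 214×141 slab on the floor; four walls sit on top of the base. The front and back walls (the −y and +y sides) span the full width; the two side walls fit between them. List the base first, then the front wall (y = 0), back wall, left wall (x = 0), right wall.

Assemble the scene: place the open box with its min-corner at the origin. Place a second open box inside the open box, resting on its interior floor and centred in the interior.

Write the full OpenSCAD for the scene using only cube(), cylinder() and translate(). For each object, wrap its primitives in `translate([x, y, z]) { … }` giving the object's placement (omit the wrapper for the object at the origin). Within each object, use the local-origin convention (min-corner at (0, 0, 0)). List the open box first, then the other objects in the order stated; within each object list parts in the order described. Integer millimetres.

cube([516, 363, 17]);
translate([0, 0, 17]) cube([516, 17, 380]);
translate([0, 346, 17]) cube([516, 17, 380]);
translate([0, 17, 17]) cube([17, 329, 380]);
translate([499, 17, 17]) cube([17, 329, 380]);
translate([151, 111, 17]) {
  cube([214, 141, 12]);
  translate([0, 0, 12]) cube([214, 12, 99]);
  translate([0, 129, 12]) cube([214, 12, 99]);
  translate([0, 12, 12]) cube([12, 117, 99]);
  translate([202, 12, 12]) cube([12, 117, 99]);
}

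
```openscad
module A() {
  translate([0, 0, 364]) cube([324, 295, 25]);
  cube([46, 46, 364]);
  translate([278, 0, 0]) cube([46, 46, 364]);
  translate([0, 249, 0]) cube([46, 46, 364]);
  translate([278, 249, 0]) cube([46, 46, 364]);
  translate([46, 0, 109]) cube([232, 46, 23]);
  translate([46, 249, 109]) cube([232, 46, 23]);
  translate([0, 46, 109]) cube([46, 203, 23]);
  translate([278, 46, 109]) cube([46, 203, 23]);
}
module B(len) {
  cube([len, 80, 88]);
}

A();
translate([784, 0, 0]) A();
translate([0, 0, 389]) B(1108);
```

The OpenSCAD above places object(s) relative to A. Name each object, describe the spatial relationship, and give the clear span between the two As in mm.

A is a stool. B is a beam. A beam spans the tops of two stools. The clear span between the two stools is 460 mm.

Second stool starts at x = 784; first ends at x = 324; clear span = 784 − 324 = 460 mm.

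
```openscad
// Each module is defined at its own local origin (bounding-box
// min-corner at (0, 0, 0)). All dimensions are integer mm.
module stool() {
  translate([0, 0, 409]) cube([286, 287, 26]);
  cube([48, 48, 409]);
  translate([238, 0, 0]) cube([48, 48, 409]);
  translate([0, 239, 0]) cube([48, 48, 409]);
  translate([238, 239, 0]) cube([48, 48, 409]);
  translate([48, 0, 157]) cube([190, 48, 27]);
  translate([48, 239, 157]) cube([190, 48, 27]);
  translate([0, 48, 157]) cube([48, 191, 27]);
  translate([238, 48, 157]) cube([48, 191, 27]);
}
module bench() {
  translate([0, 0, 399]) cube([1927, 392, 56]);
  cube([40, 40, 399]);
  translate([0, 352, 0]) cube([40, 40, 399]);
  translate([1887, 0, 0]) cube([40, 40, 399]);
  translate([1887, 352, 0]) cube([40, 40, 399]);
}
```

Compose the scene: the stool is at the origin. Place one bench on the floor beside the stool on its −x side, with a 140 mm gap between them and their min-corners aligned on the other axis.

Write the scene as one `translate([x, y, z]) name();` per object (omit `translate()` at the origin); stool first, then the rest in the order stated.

stool();
translate([-2067, 0, 0]) bench();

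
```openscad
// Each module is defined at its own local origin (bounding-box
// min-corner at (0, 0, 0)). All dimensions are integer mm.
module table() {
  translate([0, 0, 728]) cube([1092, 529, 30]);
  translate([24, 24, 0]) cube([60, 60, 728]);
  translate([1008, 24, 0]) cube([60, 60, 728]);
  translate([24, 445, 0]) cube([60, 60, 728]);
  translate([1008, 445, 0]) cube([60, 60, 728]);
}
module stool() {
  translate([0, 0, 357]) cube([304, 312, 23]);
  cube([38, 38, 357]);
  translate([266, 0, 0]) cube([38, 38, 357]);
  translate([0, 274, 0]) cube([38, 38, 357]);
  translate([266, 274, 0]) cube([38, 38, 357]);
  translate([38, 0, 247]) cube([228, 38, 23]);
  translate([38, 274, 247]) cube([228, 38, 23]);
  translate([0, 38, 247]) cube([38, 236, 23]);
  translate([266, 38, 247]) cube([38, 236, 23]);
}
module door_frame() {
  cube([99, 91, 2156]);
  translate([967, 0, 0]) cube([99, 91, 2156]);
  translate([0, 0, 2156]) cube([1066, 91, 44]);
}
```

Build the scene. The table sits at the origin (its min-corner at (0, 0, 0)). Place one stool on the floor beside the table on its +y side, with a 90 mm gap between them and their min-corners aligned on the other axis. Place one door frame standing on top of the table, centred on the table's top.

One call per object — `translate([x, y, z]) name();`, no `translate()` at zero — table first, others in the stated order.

table();
translate([0, 619, 0]) stool();
translate([13, 219, 758]) door_frame();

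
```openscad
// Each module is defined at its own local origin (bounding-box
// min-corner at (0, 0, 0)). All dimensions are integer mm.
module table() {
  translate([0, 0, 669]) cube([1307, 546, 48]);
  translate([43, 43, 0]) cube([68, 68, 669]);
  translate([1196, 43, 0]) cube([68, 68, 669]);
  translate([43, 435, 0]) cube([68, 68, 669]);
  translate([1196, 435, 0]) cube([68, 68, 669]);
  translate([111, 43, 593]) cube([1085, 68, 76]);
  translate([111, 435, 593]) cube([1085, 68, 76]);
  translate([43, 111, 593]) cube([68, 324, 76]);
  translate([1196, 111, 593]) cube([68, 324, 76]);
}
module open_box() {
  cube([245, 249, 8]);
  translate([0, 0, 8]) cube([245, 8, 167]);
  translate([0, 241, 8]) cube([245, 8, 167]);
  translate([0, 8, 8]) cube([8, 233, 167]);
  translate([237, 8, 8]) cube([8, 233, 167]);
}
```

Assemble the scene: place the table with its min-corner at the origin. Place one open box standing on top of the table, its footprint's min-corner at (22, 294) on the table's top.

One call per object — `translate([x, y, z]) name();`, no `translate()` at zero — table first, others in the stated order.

table();
translate([22, 294, 717]) open_box();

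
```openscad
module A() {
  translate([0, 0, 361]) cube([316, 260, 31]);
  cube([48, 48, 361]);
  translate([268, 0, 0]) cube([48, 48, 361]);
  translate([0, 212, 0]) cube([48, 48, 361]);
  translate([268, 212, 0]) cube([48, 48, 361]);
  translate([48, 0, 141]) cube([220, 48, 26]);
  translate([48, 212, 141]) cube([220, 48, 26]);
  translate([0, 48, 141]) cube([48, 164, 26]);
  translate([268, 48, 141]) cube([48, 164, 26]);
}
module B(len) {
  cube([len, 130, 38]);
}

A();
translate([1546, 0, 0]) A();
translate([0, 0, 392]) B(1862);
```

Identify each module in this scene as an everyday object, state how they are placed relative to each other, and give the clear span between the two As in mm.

A is a stool. B is a beam. A beam spans the tops of two stools. The clear span between the two stools is 1230 mm.

Second stool starts at x = 1546; first ends at x = 316; clear span = 1546 − 316 = 1230 mm.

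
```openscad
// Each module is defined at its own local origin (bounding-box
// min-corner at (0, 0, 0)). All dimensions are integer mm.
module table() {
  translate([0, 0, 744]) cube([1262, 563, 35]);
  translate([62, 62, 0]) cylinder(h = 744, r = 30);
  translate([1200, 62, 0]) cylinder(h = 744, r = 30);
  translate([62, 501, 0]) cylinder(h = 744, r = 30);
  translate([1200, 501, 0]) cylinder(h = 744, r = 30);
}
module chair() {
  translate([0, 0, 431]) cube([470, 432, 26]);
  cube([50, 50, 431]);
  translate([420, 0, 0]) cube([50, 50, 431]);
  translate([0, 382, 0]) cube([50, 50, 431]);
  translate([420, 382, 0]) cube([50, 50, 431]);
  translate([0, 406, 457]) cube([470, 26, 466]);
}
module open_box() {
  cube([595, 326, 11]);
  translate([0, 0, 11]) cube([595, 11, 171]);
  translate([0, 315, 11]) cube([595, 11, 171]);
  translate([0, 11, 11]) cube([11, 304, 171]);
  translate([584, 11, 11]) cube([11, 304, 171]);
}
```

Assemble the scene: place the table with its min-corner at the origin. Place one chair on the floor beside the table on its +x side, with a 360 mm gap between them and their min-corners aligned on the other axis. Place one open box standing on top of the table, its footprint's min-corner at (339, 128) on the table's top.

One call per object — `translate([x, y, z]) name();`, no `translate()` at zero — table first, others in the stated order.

table();
translate([1622, 0, 0]) chair();
translate([339, 128, 779]) open_box();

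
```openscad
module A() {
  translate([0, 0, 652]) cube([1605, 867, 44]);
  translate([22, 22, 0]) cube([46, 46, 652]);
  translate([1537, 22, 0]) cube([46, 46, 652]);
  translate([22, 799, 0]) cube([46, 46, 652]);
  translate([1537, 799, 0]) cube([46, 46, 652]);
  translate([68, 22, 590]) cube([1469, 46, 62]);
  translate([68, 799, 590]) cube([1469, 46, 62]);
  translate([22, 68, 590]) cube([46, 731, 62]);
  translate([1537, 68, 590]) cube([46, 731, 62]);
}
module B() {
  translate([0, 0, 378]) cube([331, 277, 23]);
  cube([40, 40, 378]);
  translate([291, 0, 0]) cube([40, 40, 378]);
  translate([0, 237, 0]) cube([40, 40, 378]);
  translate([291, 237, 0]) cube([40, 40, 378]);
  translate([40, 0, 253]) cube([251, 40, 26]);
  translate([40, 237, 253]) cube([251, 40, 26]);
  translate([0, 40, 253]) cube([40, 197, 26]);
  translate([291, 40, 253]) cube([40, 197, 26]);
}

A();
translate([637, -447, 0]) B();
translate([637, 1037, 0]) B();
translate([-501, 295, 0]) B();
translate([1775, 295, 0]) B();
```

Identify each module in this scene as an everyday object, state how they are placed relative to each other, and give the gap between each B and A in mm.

A is a table. B is a stool. Four stools sit around the table at the −y, +y, −x, +x sides. The gap between each stool and the table is 170 mm.

Each stool's nearest face is 170 mm from the table's bounding box.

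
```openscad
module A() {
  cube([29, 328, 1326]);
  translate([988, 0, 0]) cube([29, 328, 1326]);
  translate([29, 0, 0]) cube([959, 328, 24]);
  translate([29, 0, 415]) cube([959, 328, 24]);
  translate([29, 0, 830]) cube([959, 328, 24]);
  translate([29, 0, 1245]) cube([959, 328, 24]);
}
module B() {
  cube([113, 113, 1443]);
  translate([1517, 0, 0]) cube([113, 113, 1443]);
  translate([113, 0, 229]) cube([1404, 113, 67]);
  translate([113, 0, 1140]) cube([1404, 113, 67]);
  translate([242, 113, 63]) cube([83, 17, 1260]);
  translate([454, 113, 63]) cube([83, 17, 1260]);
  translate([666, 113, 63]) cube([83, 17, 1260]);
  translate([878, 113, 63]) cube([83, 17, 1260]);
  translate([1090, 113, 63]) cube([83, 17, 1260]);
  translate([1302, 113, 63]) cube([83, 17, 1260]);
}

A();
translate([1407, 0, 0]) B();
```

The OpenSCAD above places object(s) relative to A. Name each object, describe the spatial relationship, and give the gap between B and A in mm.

The fence section's nearest face is 390 mm from the bookshelf's +x face.

A is a bookshelf. B is a fence section. The fence section is on the floor beside the bookshelf on its +x side. The gap between the fence section and the bookshelf is 390 mm.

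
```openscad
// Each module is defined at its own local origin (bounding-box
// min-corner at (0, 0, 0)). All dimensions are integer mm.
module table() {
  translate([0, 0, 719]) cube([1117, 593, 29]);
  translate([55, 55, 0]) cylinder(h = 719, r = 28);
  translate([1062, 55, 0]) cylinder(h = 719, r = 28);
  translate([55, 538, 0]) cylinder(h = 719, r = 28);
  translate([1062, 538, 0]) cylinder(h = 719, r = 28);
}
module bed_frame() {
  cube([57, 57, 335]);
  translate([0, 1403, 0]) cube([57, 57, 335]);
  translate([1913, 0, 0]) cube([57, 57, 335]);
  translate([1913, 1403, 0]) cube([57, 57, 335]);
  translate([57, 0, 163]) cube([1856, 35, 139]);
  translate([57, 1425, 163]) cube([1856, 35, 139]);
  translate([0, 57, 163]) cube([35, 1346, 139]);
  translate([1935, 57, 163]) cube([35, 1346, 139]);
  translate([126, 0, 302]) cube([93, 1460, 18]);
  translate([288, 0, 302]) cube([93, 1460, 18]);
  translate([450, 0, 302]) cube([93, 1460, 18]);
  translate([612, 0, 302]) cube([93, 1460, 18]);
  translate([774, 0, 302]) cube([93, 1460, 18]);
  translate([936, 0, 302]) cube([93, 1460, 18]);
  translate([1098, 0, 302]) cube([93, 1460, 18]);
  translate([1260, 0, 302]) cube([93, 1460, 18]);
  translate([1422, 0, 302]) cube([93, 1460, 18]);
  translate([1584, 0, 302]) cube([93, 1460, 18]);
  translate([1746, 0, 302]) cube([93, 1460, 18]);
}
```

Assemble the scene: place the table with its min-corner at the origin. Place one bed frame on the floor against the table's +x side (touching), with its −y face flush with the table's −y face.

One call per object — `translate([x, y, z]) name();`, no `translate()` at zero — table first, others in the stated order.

table();
translate([1117, 0, 0]) bed_frame();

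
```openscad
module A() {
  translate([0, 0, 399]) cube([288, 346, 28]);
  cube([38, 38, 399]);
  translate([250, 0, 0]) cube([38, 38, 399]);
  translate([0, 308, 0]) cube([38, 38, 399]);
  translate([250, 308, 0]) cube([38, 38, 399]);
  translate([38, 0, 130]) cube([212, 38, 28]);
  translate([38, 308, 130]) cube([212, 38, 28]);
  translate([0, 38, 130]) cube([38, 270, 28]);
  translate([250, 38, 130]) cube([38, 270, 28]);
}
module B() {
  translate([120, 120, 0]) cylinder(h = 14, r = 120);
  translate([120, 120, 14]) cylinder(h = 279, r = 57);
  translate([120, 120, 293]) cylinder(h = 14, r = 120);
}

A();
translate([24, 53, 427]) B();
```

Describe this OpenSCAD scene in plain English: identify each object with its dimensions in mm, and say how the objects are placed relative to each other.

A is a four-legged stool. The seat is 288×346 mm, 28 mm thick, top at z = 427 mm. It stands on four square legs, each 38×38 mm in cross-section, from z = 0 to the seat underside, each flush with a corner of the seat. Four stretchers, 38 mm wide and 28 mm tall, connect adjacent legs with their undersides at z = 130 mm, each running between the inner faces of the legs it joins and aligned with the legs' outer faces on the other axis.

B is a spool: two coaxial disc flanges of radius 120 mm and thickness 14 mm, joined by a core cylinder of radius 57 mm and height 279 mm. The lower flange rests on z = 0 and the three cylinders share a vertical axis.

The spool is on top of the stool, centred.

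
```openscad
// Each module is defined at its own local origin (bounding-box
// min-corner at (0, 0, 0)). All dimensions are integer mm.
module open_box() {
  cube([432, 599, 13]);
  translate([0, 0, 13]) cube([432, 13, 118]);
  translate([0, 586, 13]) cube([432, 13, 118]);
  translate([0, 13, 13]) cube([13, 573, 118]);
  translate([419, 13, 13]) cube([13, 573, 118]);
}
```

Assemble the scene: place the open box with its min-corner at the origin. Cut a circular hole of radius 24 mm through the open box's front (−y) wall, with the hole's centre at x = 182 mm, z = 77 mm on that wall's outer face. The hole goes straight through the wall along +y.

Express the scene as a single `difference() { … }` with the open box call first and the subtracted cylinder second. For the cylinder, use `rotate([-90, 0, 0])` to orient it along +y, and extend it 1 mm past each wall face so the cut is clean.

difference() {
  open_box();
  translate([182, -1, 77]) rotate([-90, 0, 0]) cylinder(h = 15, r = 24);
}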